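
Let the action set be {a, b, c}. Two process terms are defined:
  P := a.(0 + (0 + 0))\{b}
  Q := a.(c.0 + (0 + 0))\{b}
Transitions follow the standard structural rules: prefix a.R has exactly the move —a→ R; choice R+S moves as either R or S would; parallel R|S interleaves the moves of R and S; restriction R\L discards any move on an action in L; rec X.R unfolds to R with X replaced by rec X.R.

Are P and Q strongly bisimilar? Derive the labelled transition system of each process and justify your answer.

P ≁ Q

LTS(P): 2 reachable states
  p0 = a.(0 + (0 + 0))\{b} :: --a--▸ p1
  p1 = (0 + (0 + 0))\{b} :: ∅
LTS(Q): 3 reachable states
  q0 = a.(c.0 + (0 + 0))\{b} :: --a--▸ q1
  q1 = (c.0 + (0 + 0))\{b} :: --c--▸ q2
  q2 = 0\{b} :: ∅
Partition-refinement fixed point:
  B0 = {p0}
  B1 = {p1, q2}
  B2 = {q0}
  B3 = {q1}
p0 ∈ B0, q0 ∈ B2 → different blocks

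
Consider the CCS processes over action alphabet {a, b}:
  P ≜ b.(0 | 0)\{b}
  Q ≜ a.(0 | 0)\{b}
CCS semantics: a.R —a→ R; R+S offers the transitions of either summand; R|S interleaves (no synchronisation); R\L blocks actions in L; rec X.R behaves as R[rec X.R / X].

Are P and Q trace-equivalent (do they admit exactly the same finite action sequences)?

trace-distinct — witness ⟨b⟩

LTS(P): 2 reachable states
  u0 = b.(0 | 0)\{b} has moves =b=> u1
  u1 = (0 | 0)\{b} has moves (no moves)
LTS(Q): 2 reachable states
  v0 = a.(0 | 0)\{b} has moves =a=> v1
  v1 = (0 | 0)\{b} has moves (no moves)
Run σ = ⟨b⟩ on P: start {u0}
  step 1 (b): {u1}
  — P admits the full trace.
Run σ = ⟨b⟩ on Q: start {v0}
  step 1 (b): no successor for Q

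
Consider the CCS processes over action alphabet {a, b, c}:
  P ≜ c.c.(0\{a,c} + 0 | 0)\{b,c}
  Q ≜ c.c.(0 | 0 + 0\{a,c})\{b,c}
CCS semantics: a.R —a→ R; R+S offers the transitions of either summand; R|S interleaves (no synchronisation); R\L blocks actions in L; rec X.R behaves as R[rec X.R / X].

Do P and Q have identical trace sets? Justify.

traces(P) = traces(Q)

LTS(P): 3 reachable states
  u0 = c.c.(0\{a,c} + 0 | 0)\{b,c} :: =c=> u1
  u1 = c.(0\{a,c} + 0 | 0)\{b,c} :: =c=> u2
  u2 = (0\{a,c} + 0 | 0)\{b,c} :: deadlocked
LTS(Q): 3 reachable states
  v0 = c.c.(0 | 0 + 0\{a,c})\{b,c} :: =c=> v1
  v1 = c.(0 | 0 + 0\{a,c})\{b,c} :: =c=> v2
  v2 = (0 | 0 + 0\{a,c})\{b,c} :: deadlocked
Partition-refinement fixed point:
  B0 = {u0, v0}
  B1 = {u1, v1}
  B2 = {u2, v2}
u0 ∈ B0, v0 ∈ B0 → same block
Bisimilar ⇒ trace-equivalent.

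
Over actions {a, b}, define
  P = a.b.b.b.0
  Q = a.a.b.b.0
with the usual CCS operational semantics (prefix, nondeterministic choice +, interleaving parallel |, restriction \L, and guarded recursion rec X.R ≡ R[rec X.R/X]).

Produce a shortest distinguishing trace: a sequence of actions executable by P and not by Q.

ab

LTS(P): 5 reachable states
  u0 = a.b.b.b.0 has moves —a→ u1
  u1 = b.b.b.0 has moves —b→ u2
  u2 = b.b.0 has moves —b→ u3
  u3 = b.0 has moves —b→ u4
  u4 = 0 has moves ·
LTS(Q): 5 reachable states
  v0 = a.a.b.b.0 has moves —a→ v1
  v1 = a.b.b.0 has moves —a→ v2
  v2 = b.b.0 has moves —b→ v3
  v3 = b.0 has moves —b→ v4
  v4 = 0 has moves ·
Run σ = ⟨ab⟩ on P: start {u0}
  after a @ step 1: {u1}
  after b @ step 2: {u2}
  ✓ P
Run σ = ⟨ab⟩ on Q: start {v0}
  after a @ step 1: {v1}
  after b @ step 2: no successor for Q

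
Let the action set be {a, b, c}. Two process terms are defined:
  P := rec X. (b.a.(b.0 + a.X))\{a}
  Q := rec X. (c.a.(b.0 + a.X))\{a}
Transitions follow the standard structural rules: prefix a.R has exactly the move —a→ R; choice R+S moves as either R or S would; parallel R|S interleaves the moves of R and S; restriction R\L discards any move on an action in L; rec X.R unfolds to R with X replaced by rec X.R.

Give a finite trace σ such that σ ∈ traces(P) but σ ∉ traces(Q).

b

LTS(P): 2 reachable states
  u0 = rec X. (b.a.(b.0 + a.X))\{a} :: --b--▸ u1
  u1 = (a.(b.0 + a.(rec X. (b.a.(b.0 + a.X))\{a})))\{a} :: stopped
LTS(Q): 2 reachable states
  v0 = rec X. (c.a.(b.0 + a.X))\{a} :: --c--▸ v1
  v1 = (a.(b.0 + a.(rec X. (c.a.(b.0 + a.X))\{a})))\{a} :: stopped
Trace ⟨b⟩ through P, begin at {u0}:
  [1] b ⇒ {u1}
  ✓ P
Trace ⟨b⟩ through Q, begin at {v0}:
  [1] b ⇒ no successor for Q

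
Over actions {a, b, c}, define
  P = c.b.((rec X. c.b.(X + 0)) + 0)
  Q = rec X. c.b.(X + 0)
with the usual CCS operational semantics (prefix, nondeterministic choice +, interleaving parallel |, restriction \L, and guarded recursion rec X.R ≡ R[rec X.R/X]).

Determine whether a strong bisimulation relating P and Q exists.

Reachable graph of P (3 states):
  m0 = c.b.((rec X. c.b.(X + 0)) + 0) → =c=> m1
  m1 = b.((rec X. c.b.(X + 0)) + 0) → =b=> m2
  m2 = (rec X. c.b.(X + 0)) + 0 → =c=> m1
Reachable graph of Q (3 states):
  n0 = rec X. c.b.(X + 0) → =c=> n1
  n1 = b.((rec X. c.b.(X + 0)) + 0) → =b=> n2
  n2 = (rec X. c.b.(X + 0)) + 0 → =c=> n1
Partition-refinement fixed point:
  B0 = {m0, m2, n0, n2}
  B1 = {m1, n1}
m0 ∈ B0, n0 ∈ B0 → same block

YES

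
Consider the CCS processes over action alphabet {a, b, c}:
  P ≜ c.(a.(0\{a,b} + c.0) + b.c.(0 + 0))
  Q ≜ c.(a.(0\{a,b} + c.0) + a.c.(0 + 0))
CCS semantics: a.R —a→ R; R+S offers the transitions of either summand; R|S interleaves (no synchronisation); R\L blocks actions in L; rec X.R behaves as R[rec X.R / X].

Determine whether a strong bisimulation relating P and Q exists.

LTS(P): 6 reachable states
  u0 = c.(a.(0\{a,b} + c.0) + b.c.(0 + 0)) | =c=> u1
  u1 = a.(0\{a,b} + c.0) + b.c.(0 + 0) | =a=> u2, =b=> u3
  u2 = 0\{a,b} + c.0 | =c=> u4
  u3 = c.(0 + 0) | =c=> u5
  u4 = 0 | stopped
  u5 = 0 + 0 | stopped
LTS(Q): 6 reachable states
  v0 = c.(a.(0\{a,b} + c.0) + a.c.(0 + 0)) | =c=> v1
  v1 = a.(0\{a,b} + c.0) + a.c.(0 + 0) | =a=> v2, =a=> v3
  v2 = 0\{a,b} + c.0 | =c=> v4
  v3 = c.(0 + 0) | =c=> v5
  v4 = 0 | stopped
  v5 = 0 + 0 | stopped
Partition-refinement fixed point:
  B0 = {u0}
  B1 = {u1}
  B2 = {u2, u3, v2, v3}
  B3 = {u4, u5, v4, v5}
  B4 = {v0}
  B5 = {v1}
u0 ∈ B0, v0 ∈ B4 → different blocks

NO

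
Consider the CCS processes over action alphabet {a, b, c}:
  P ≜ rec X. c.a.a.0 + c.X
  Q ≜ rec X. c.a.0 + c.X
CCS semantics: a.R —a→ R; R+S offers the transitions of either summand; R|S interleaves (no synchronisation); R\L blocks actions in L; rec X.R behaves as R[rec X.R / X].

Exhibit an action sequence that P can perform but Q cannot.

caa

Reachable graph of P (4 states):
  u0 = rec X. c.a.a.0 + c.X → --c--▸ u0, --c--▸ u1
  u1 = a.a.0 → --a--▸ u2
  u2 = a.0 → --a--▸ u3
  u3 = 0 → stopped
Reachable graph of Q (3 states):
  v0 = rec X. c.a.0 + c.X → --c--▸ v0, --c--▸ v1
  v1 = a.0 → --a--▸ v2
  v2 = 0 → stopped
Trace ⟨caa⟩ through P, begin at {u0}:
  after c @ step 1: {u0, u1}
  after a @ step 2: {u2}
  after a @ step 3: {u3}
  ✓ P
Trace ⟨caa⟩ through Q, begin at {v0}:
  after c @ step 1: {v0, v1}
  after a @ step 2: {v2}
  after a @ step 3: no successor for Q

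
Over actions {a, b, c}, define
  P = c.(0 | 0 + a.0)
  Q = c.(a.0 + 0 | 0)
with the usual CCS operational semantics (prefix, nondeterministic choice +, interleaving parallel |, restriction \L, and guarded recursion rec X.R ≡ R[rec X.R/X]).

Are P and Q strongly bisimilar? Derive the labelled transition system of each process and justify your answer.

P's transition system — 3 states:
  m0 = c.(0 | 0 + a.0) | =c=> m1
  m1 = 0 | 0 + a.0 | =a=> m2
  m2 = 0 | deadlocked
Q's transition system — 3 states:
  n0 = c.(a.0 + 0 | 0) | =c=> n1
  n1 = a.0 + 0 | 0 | =a=> n2
  n2 = 0 | deadlocked
Partition-refinement fixed point:
  B0 = {m0, n0}
  B1 = {m1, n1}
  B2 = {m2, n2}
m0 ∈ B0, n0 ∈ B0 → same block

bisimilar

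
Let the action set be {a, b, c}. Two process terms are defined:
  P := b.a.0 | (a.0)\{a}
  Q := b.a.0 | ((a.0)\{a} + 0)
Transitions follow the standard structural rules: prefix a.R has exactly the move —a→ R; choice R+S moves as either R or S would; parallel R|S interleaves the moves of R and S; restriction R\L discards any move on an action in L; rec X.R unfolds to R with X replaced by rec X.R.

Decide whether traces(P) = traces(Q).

P's transition system — 3 states:
  m0 = b.a.0 | (a.0)\{a} ⊢ =b=> m1
  m1 = a.0 | (a.0)\{a} ⊢ =a=> m2
  m2 = 0 | (a.0)\{a} ⊢ deadlocked
Q's transition system — 3 states:
  n0 = b.a.0 | ((a.0)\{a} + 0) ⊢ =b=> n1
  n1 = a.0 | ((a.0)\{a} + 0) ⊢ =a=> n2
  n2 = 0 | ((a.0)\{a} + 0) ⊢ deadlocked
Coarsest stable partition (strong bisimilarity classes):
  B0 = {m0, n0}
  B1 = {m1, n1}
  B2 = {m2, n2}
m0 ∈ B0, n0 ∈ B0 → same block
Bisimilar ⇒ trace-equivalent.

YES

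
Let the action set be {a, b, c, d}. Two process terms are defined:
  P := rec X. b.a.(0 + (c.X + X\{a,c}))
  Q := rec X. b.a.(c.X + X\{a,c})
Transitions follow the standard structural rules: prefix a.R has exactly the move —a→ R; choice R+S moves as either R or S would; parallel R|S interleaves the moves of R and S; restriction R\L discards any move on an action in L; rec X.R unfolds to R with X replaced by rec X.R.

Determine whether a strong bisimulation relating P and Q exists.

bisimilar

Reachable graph of P (4 states):
  u0 = rec X. b.a.(0 + (c.X + X\{a,c})) has moves —b→ u1
  u1 = a.(0 + (c.(rec X. b.a.(0 + (c.X + X\{a,c}))) + (rec X. b.a.(0 + (c.X + X\{a,c})))\{a,c})) has moves —a→ u2
  u2 = 0 + (c.(rec X. b.a.(0 + (c.X + X\{a,c}))) + (rec X. b.a.(0 + (c.X + X\{a,c})))\{a,c}) has moves —b→ u3, —c→ u0
  u3 = (a.(0 + (c.(rec X. b.a.(0 + (c.X + X\{a,c}))) + (rec X. b.a.(0 + (c.X + X\{a,c})))\{a,c})))\{a,c} has moves ∅
Reachable graph of Q (4 states):
  v0 = rec X. b.a.(c.X + X\{a,c}) has moves —b→ v1
  v1 = a.(c.(rec X. b.a.(c.X + X\{a,c})) + (rec X. b.a.(c.X + X\{a,c}))\{a,c}) has moves —a→ v2
  v2 = c.(rec X. b.a.(c.X + X\{a,c})) + (rec X. b.a.(c.X + X\{a,c}))\{a,c} has moves —b→ v3, —c→ v0
  v3 = (a.(c.(rec X. b.a.(c.X + X\{a,c})) + (rec X. b.a.(c.X + X\{a,c}))\{a,c}))\{a,c} has moves ∅
Partition-refinement fixed point:
  B0 = {u0, v0}
  B1 = {u1, v1}
  B2 = {u2, v2}
  B3 = {u3, v3}
u0 ∈ B0, v0 ∈ B0 → same block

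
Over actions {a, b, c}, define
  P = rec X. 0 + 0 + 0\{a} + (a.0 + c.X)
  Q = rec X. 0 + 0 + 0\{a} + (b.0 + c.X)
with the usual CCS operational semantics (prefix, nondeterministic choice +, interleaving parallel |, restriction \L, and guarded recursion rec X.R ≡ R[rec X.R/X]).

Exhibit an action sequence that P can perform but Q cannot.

a

Reachable graph of P (2 states):
  s0 = rec X. 0 + 0 + 0\{a} + (a.0 + c.X) ⊢ =a=> s1, =c=> s0
  s1 = 0 ⊢ stopped
Reachable graph of Q (2 states):
  t0 = rec X. 0 + 0 + 0\{a} + (b.0 + c.X) ⊢ =b=> t1, =c=> t0
  t1 = 0 ⊢ stopped
Executing a from P (initial set {s0}):
  [1] a ⇒ {s1}
  ✓ P
Executing a from Q (initial set {t0}):
  [1] a ⇒ no successor for Q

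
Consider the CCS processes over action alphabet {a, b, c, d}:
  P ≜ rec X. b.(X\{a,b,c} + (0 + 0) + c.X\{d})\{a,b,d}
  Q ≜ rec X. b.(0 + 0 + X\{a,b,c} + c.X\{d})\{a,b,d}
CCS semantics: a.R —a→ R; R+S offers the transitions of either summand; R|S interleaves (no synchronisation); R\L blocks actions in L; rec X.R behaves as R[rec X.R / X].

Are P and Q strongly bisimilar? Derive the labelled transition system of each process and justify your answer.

bisimilar

Reachable graph of P (3 states):
  p0 = rec X. b.(X\{a,b,c} + (0 + 0) + c.X\{d})\{a,b,d} | —b→ p1
  p1 = ((rec X. b.(X\{a,b,c} + (0 + 0) + c.X\{d})\{a,b,d})\{a,b,c} + (0 + 0) + c.(rec X. b.(X\{a,b,c} + (0 + 0) + c.X\{d})\{a,b,d})\{d})\{a,b,d} | —c→ p2
  p2 = (rec X. b.(X\{a,b,c} + (0 + 0) + c.X\{d})\{a,b,d})\{d}\{a,b,d} | (no moves)
Reachable graph of Q (3 states):
  q0 = rec X. b.(0 + 0 + X\{a,b,c} + c.X\{d})\{a,b,d} | —b→ q1
  q1 = (0 + 0 + (rec X. b.(0 + 0 + X\{a,b,c} + c.X\{d})\{a,b,d})\{a,b,c} + c.(rec X. b.(0 + 0 + X\{a,b,c} + c.X\{d})\{a,b,d})\{d})\{a,b,d} | —c→ q2
  q2 = (rec X. b.(0 + 0 + X\{a,b,c} + c.X\{d})\{a,b,d})\{d}\{a,b,d} | (no moves)
Bisimilarity quotient blocks:
  B0 = {p0, q0}
  B1 = {p1, q1}
  B2 = {p2, q2}
p0 ∈ B0, q0 ∈ B0 → same block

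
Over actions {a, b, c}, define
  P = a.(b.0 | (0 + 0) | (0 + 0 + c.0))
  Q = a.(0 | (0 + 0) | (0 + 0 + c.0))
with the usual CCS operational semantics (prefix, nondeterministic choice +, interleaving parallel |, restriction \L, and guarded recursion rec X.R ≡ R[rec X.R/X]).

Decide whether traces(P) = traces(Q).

NO — witness ⟨ab⟩

LTS(P): 5 reachable states
  m0 = a.(b.0 | (0 + 0) | (0 + 0 + c.0)) → =a=> m1
  m1 = b.0 | (0 + 0) | (0 + 0 + c.0) → =b=> m2, =c=> m3
  m2 = 0 | (0 + 0) | (0 + 0 + c.0) → =c=> m4
  m3 = b.0 | (0 + 0) | 0 → =b=> m4
  m4 = 0 | (0 + 0) | 0 → deadlocked
LTS(Q): 3 reachable states
  n0 = a.(0 | (0 + 0) | (0 + 0 + c.0)) → =a=> n1
  n1 = 0 | (0 + 0) | (0 + 0 + c.0) → =c=> n2
  n2 = 0 | (0 + 0) | 0 → deadlocked
Trace ⟨ab⟩ through P, begin at {m0}:
  after a @ step 1: {m1}
  after b @ step 2: {m2}
  ✓ P
Trace ⟨ab⟩ through Q, begin at {n0}:
  after a @ step 1: {n1}
  after b @ step 2: ∅  — Q cannot continue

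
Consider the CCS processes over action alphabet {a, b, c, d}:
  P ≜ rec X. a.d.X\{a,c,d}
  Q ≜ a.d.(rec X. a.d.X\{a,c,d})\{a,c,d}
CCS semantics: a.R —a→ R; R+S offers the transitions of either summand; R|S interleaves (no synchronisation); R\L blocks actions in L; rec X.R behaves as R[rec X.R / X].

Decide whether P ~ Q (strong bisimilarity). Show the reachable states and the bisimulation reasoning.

YES

Reachable graph of P (3 states):
  u0 = rec X. a.d.X\{a,c,d} ⊢ --a--▸ u1
  u1 = d.(rec X. a.d.X\{a,c,d})\{a,c,d} ⊢ --d--▸ u2
  u2 = (rec X. a.d.X\{a,c,d})\{a,c,d} ⊢ deadlocked
Reachable graph of Q (3 states):
  v0 = a.d.(rec X. a.d.X\{a,c,d})\{a,c,d} ⊢ --a--▸ v1
  v1 = d.(rec X. a.d.X\{a,c,d})\{a,c,d} ⊢ --d--▸ v2
  v2 = (rec X. a.d.X\{a,c,d})\{a,c,d} ⊢ deadlocked
Bisimilarity quotient blocks:
  B0 = {u0, v0}
  B1 = {u1, v1}
  B2 = {u2, v2}
u0 ∈ B0, v0 ∈ B0 → same block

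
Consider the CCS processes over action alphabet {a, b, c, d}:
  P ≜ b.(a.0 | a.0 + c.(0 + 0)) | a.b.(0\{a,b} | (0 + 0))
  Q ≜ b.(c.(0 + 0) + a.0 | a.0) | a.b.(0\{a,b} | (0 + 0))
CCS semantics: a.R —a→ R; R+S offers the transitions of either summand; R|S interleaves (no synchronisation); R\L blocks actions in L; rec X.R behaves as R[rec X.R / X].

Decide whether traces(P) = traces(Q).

P's transition system — 18 states:
  m0 = b.(a.0 | a.0 + c.(0 + 0)) | a.b.(0\{a,b} | (0 + 0)) :: ··a··> m1, ··b··> m2
  m1 = b.(a.0 | a.0 + c.(0 + 0)) | b.(0\{a,b} | (0 + 0)) :: ··b··> m3, ··b··> m4
  m2 = (a.0 | a.0 + c.(0 + 0)) | a.b.(0\{a,b} | (0 + 0)) :: ··a··> m3, ··a··> m5, ··a··> m6, ··c··> m7
  m3 = (a.0 | a.0 + c.(0 + 0)) | b.(0\{a,b} | (0 + 0)) :: ··a··> m8, ··a··> m9, ··b··> m10, ··c··> m11
  m4 = b.(a.0 | a.0 + c.(0 + 0)) | (0\{a,b} | (0 + 0)) :: ··b··> m10
  m5 = 0 | a.0 | a.b.(0\{a,b} | (0 + 0)) :: ··a··> m12, ··a··> m8
  m6 = a.0 | 0 | a.b.(0\{a,b} | (0 + 0)) :: ··a··> m12, ··a··> m9
  m7 = (0 + 0) | a.b.(0\{a,b} | (0 + 0)) :: ··a··> m11
  m8 = 0 | a.0 | b.(0\{a,b} | (0 + 0)) :: ··a··> m13, ··b··> m14
  m9 = a.0 | 0 | b.(0\{a,b} | (0 + 0)) :: ··a··> m13, ··b··> m15
  m10 = (a.0 | a.0 + c.(0 + 0)) | (0\{a,b} | (0 + 0)) :: ··a··> m14, ··a··> m15, ··c··> m16
  m11 = (0 + 0) | b.(0\{a,b} | (0 + 0)) :: ··b··> m16
  m12 = 0 | 0 | a.b.(0\{a,b} | (0 + 0)) :: ··a··> m13
  m13 = 0 | 0 | b.(0\{a,b} | (0 + 0)) :: ··b··> m17
  m14 = 0 | a.0 | (0\{a,b} | (0 + 0)) :: ··a··> m17
  m15 = a.0 | 0 | (0\{a,b} | (0 + 0)) :: ··a··> m17
  m16 = (0 + 0) | (0\{a,b} | (0 + 0)) :: ∅
  m17 = 0 | 0 | (0\{a,b} | (0 + 0)) :: ∅
Q's transition system — 18 states:
  n0 = b.(c.(0 + 0) + a.0 | a.0) | a.b.(0\{a,b} | (0 + 0)) :: ··a··> n1, ··b··> n2
  n1 = b.(c.(0 + 0) + a.0 | a.0) | b.(0\{a,b} | (0 + 0)) :: ··b··> n3, ··b··> n4
  n2 = (c.(0 + 0) + a.0 | a.0) | a.b.(0\{a,b} | (0 + 0)) :: ··a··> n3, ··a··> n5, ··a··> n6, ··c··> n7
  n3 = (c.(0 + 0) + a.0 | a.0) | b.(0\{a,b} | (0 + 0)) :: ··a··> n8, ··a··> n9, ··b··> n10, ··c··> n11
  n4 = b.(c.(0 + 0) + a.0 | a.0) | (0\{a,b} | (0 + 0)) :: ··b··> n10
  n5 = 0 | a.0 | a.b.(0\{a,b} | (0 + 0)) :: ··a··> n12, ··a··> n8
  n6 = a.0 | 0 | a.b.(0\{a,b} | (0 + 0)) :: ··a··> n12, ··a··> n9
  n7 = (0 + 0) | a.b.(0\{a,b} | (0 + 0)) :: ··a··> n11
  n8 = 0 | a.0 | b.(0\{a,b} | (0 + 0)) :: ··a··> n13, ··b··> n14
  n9 = a.0 | 0 | b.(0\{a,b} | (0 + 0)) :: ··a··> n13, ··b··> n15
  n10 = (c.(0 + 0) + a.0 | a.0) | (0\{a,b} | (0 + 0)) :: ··a··> n14, ··a··> n15, ··c··> n16
  n11 = (0 + 0) | b.(0\{a,b} | (0 + 0)) :: ··b··> n16
  n12 = 0 | 0 | a.b.(0\{a,b} | (0 + 0)) :: ··a··> n13
  n13 = 0 | 0 | b.(0\{a,b} | (0 + 0)) :: ··b··> n17
  n14 = 0 | a.0 | (0\{a,b} | (0 + 0)) :: ··a··> n17
  n15 = a.0 | 0 | (0\{a,b} | (0 + 0)) :: ··a··> n17
  n16 = (0 + 0) | (0\{a,b} | (0 + 0)) :: ∅
  n17 = 0 | 0 | (0\{a,b} | (0 + 0)) :: ∅
Coarsest stable partition (strong bisimilarity classes):
  B0 = {m0, n0}
  B1 = {m1, n1}
  B2 = {m4, n4}
  B3 = {m10, n10}
  B4 = {m16, m17, n16, n17}
  B5 = {m14, m15, n14, n15}
  B6 = {m3, n3}
  B7 = {m8, m9, n8, n9}
  B8 = {m11, m13, n11, n13}
  B9 = {m2, n2}
  B10 = {m12, m7, n12, n7}
  B11 = {m5, m6, n5, n6}
m0 ∈ B0, n0 ∈ B0 → same block
Bisimilar ⇒ trace-equivalent.

traces(P) = traces(Q)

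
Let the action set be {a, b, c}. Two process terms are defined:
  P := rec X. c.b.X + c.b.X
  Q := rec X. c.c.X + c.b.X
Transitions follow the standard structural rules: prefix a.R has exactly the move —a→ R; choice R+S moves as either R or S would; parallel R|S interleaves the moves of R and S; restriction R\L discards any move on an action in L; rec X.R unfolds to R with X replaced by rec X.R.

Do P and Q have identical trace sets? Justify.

Reachable graph of P (2 states):
  s0 = rec X. c.b.X + c.b.X :: -c-> s1
  s1 = b.(rec X. c.b.X + c.b.X) :: -b-> s0
Reachable graph of Q (3 states):
  t0 = rec X. c.c.X + c.b.X :: -c-> t1, -c-> t2
  t1 = b.(rec X. c.c.X + c.b.X) :: -b-> t0
  t2 = c.(rec X. c.c.X + c.b.X) :: -c-> t0
Executing cc from Q (initial set {t0}):
  [1] c ⇒ {t1, t2}
  [2] c ⇒ {t0}
  — Q admits the full trace.
Executing cc from P (initial set {s0}):
  [1] c ⇒ {s1}
  [2] c ⇒ no successor for P

traces(P) ≠ traces(Q) — witness ⟨cc⟩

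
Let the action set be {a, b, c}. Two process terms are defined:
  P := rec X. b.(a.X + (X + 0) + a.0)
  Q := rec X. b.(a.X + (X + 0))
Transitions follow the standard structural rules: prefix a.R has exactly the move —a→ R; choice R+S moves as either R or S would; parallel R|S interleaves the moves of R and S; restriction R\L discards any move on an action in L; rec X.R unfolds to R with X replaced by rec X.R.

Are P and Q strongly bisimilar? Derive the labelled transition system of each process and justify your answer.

LTS(P): 3 reachable states
  s0 = rec X. b.(a.X + (X + 0) + a.0) ⊢ -b-> s1
  s1 = a.(rec X. b.(a.X + (X + 0) + a.0)) + ((rec X. b.(a.X + (X + 0) + a.0)) + 0) + a.0 ⊢ -a-> s0, -a-> s2, -b-> s1
  s2 = 0 ⊢ (no moves)
LTS(Q): 2 reachable states
  t0 = rec X. b.(a.X + (X + 0)) ⊢ -b-> t1
  t1 = a.(rec X. b.(a.X + (X + 0))) + ((rec X. b.(a.X + (X + 0))) + 0) ⊢ -a-> t0, -b-> t1
Partition-refinement fixed point:
  B0 = {s0}
  B1 = {s1}
  B2 = {s2}
  B3 = {t0}
  B4 = {t1}
s0 ∈ B0, t0 ∈ B3 → different blocks

NO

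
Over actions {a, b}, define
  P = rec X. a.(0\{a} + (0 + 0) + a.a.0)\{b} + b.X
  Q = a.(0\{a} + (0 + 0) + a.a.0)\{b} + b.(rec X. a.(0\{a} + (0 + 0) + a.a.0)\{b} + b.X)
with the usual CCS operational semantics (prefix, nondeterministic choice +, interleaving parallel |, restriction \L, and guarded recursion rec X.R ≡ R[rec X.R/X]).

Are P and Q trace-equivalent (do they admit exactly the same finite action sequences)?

LTS(P): 4 reachable states
  m0 = rec X. a.(0\{a} + (0 + 0) + a.a.0)\{b} + b.X has moves =a=> m1, =b=> m0
  m1 = (0\{a} + (0 + 0) + a.a.0)\{b} has moves =a=> m2
  m2 = (a.0)\{b} has moves =a=> m3
  m3 = 0\{b} has moves (no moves)
LTS(Q): 5 reachable states
  n0 = a.(0\{a} + (0 + 0) + a.a.0)\{b} + b.(rec X. a.(0\{a} + (0 + 0) + a.a.0)\{b} + b.X) has moves =a=> n1, =b=> n2
  n1 = (0\{a} + (0 + 0) + a.a.0)\{b} has moves =a=> n3
  n2 = rec X. a.(0\{a} + (0 + 0) + a.a.0)\{b} + b.X has moves =a=> n1, =b=> n2
  n3 = (a.0)\{b} has moves =a=> n4
  n4 = 0\{b} has moves (no moves)
Coarsest stable partition (strong bisimilarity classes):
  B0 = {m0, n0, n2}
  B1 = {m1, n1}
  B2 = {m2, n3}
  B3 = {m3, n4}
m0 ∈ B0, n0 ∈ B0 → same block
Bisimilar ⇒ trace-equivalent.

YES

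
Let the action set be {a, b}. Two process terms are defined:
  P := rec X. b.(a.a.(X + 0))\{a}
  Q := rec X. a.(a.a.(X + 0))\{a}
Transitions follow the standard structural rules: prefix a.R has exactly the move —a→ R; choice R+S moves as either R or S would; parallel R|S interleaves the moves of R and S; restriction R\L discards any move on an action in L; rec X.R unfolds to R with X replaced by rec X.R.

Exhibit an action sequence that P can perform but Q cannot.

LTS(P): 2 reachable states
  m0 = rec X. b.(a.a.(X + 0))\{a} :: —b→ m1
  m1 = (a.a.((rec X. b.(a.a.(X + 0))\{a}) + 0))\{a} :: stopped
LTS(Q): 2 reachable states
  n0 = rec X. a.(a.a.(X + 0))\{a} :: —a→ n1
  n1 = (a.a.((rec X. a.(a.a.(X + 0))\{a}) + 0))\{a} :: stopped
Executing b from P (initial set {m0}):
  [1] b ⇒ {m1}
  P completes σ.
Executing b from Q (initial set {n0}):
  [1] b ⇒ ∅ (Q stuck)

b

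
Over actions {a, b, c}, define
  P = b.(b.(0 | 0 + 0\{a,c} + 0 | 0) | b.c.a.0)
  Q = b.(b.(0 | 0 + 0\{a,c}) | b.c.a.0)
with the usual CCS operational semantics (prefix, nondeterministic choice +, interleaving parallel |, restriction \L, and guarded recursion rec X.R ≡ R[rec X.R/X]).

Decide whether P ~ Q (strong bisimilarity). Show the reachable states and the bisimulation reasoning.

YES

P's transition system — 9 states:
  m0 = b.(b.(0 | 0 + 0\{a,c} + 0 | 0) | b.c.a.0) → ··b··> m1
  m1 = b.(0 | 0 + 0\{a,c} + 0 | 0) | b.c.a.0 → ··b··> m2, ··b··> m3
  m2 = (0 | 0 + 0\{a,c} + 0 | 0) | b.c.a.0 → ··b··> m4
  m3 = b.(0 | 0 + 0\{a,c} + 0 | 0) | c.a.0 → ··b··> m4, ··c··> m5
  m4 = (0 | 0 + 0\{a,c} + 0 | 0) | c.a.0 → ··c··> m6
  m5 = b.(0 | 0 + 0\{a,c} + 0 | 0) | a.0 → ··a··> m7, ··b··> m6
  m6 = (0 | 0 + 0\{a,c} + 0 | 0) | a.0 → ··a··> m8
  m7 = b.(0 | 0 + 0\{a,c} + 0 | 0) | 0 → ··b··> m8
  m8 = (0 | 0 + 0\{a,c} + 0 | 0) | 0 → (no moves)
Q's transition system — 9 states:
  n0 = b.(b.(0 | 0 + 0\{a,c}) | b.c.a.0) → ··b··> n1
  n1 = b.(0 | 0 + 0\{a,c}) | b.c.a.0 → ··b··> n2, ··b··> n3
  n2 = (0 | 0 + 0\{a,c}) | b.c.a.0 → ··b··> n4
  n3 = b.(0 | 0 + 0\{a,c}) | c.a.0 → ··b··> n4, ··c··> n5
  n4 = (0 | 0 + 0\{a,c}) | c.a.0 → ··c··> n6
  n5 = b.(0 | 0 + 0\{a,c}) | a.0 → ··a··> n7, ··b··> n6
  n6 = (0 | 0 + 0\{a,c}) | a.0 → ··a··> n8
  n7 = b.(0 | 0 + 0\{a,c}) | 0 → ··b··> n8
  n8 = (0 | 0 + 0\{a,c}) | 0 → (no moves)
Coarsest stable partition (strong bisimilarity classes):
  B0 = {m0, n0}
  B1 = {m1, n1}
  B2 = {m2, n2}
  B3 = {m4, n4}
  B4 = {m6, n6}
  B5 = {m8, n8}
  B6 = {m3, n3}
  B7 = {m5, n5}
  B8 = {m7, n7}
m0 ∈ B0, n0 ∈ B0 → same block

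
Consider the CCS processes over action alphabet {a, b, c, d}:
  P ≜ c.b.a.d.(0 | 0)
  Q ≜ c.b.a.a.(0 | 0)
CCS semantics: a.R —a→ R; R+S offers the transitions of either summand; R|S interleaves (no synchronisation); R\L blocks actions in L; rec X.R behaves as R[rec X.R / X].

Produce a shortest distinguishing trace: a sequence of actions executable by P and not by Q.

Reachable graph of P (5 states):
  p0 = c.b.a.d.(0 | 0) has moves -c-> p1
  p1 = b.a.d.(0 | 0) has moves -b-> p2
  p2 = a.d.(0 | 0) has moves -a-> p3
  p3 = d.(0 | 0) has moves -d-> p4
  p4 = 0 | 0 has moves deadlocked
Reachable graph of Q (5 states):
  q0 = c.b.a.a.(0 | 0) has moves -c-> q1
  q1 = b.a.a.(0 | 0) has moves -b-> q2
  q2 = a.a.(0 | 0) has moves -a-> q3
  q3 = a.(0 | 0) has moves -a-> q4
  q4 = 0 | 0 has moves deadlocked
Executing cbad from P (initial set {p0}):
  step 1 (c): {p1}
  step 2 (b): {p2}
  step 3 (a): {p3}
  step 4 (d): {p4}
  — P admits the full trace.
Executing cbad from Q (initial set {q0}):
  step 1 (c): {q1}
  step 2 (b): {q2}
  step 3 (a): {q3}
  step 4 (d): ∅  — Q cannot continue

cbad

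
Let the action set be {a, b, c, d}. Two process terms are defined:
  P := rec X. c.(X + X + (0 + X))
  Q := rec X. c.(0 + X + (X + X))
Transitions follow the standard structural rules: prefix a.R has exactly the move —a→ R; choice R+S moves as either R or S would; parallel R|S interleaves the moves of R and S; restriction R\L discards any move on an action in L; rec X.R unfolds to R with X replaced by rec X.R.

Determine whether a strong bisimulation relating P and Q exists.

bisimilar

Reachable graph of P (2 states):
  m0 = rec X. c.(X + X + (0 + X)) :: =c=> m1
  m1 = (rec X. c.(X + X + (0 + X))) + (rec X. c.(X + X + (0 + X))) + (0 + (rec X. c.(X + X + (0 + X)))) :: =c=> m1
Reachable graph of Q (2 states):
  n0 = rec X. c.(0 + X + (X + X)) :: =c=> n1
  n1 = 0 + (rec X. c.(0 + X + (X + X))) + ((rec X. c.(0 + X + (X + X))) + (rec X. c.(0 + X + (X + X)))) :: =c=> n1
Partition-refinement fixed point:
  B0 = {m0, m1, n0, n1}
m0 ∈ B0, n0 ∈ B0 → same block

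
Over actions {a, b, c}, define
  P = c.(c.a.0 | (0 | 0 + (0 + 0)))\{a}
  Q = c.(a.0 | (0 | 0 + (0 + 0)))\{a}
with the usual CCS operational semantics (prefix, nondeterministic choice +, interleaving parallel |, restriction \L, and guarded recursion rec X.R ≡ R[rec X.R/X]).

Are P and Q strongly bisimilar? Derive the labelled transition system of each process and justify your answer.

NO

P's transition system — 3 states:
  m0 = c.(c.a.0 | (0 | 0 + (0 + 0)))\{a} :: =c=> m1
  m1 = (c.a.0 | (0 | 0 + (0 + 0)))\{a} :: =c=> m2
  m2 = (a.0 | (0 | 0 + (0 + 0)))\{a} :: (no moves)
Q's transition system — 2 states:
  n0 = c.(a.0 | (0 | 0 + (0 + 0)))\{a} :: =c=> n1
  n1 = (a.0 | (0 | 0 + (0 + 0)))\{a} :: (no moves)
Partition-refinement fixed point:
  B0 = {m0}
  B1 = {m1, n0}
  B2 = {m2, n1}
m0 ∈ B0, n0 ∈ B1 → different blocks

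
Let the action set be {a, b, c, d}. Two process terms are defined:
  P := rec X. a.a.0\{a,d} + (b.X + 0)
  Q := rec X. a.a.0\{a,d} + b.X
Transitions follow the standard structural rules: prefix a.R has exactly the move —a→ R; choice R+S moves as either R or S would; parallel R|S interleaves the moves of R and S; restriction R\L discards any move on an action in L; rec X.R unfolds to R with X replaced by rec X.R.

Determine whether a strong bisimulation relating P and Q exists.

LTS(P): 3 reachable states
  m0 = rec X. a.a.0\{a,d} + (b.X + 0) :: -a-> m1, -b-> m0
  m1 = a.0\{a,d} :: -a-> m2
  m2 = 0\{a,d} :: ∅
LTS(Q): 3 reachable states
  n0 = rec X. a.a.0\{a,d} + b.X :: -a-> n1, -b-> n0
  n1 = a.0\{a,d} :: -a-> n2
  n2 = 0\{a,d} :: ∅
Bisimilarity quotient blocks:
  B0 = {m0, n0}
  B1 = {m1, n1}
  B2 = {m2, n2}
m0 ∈ B0, n0 ∈ B0 → same block

bisimilar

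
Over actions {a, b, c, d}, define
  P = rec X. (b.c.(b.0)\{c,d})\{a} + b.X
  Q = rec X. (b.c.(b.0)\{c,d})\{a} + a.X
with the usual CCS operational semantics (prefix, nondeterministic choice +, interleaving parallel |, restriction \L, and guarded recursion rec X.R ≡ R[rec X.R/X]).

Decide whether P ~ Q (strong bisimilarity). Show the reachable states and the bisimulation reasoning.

P ≁ Q

P's transition system — 4 states:
  p0 = rec X. (b.c.(b.0)\{c,d})\{a} + b.X :: -b-> p0, -b-> p1
  p1 = (c.(b.0)\{c,d})\{a} :: -c-> p2
  p2 = (b.0)\{c,d}\{a} :: -b-> p3
  p3 = 0\{c,d}\{a} :: (no moves)
Q's transition system — 4 states:
  q0 = rec X. (b.c.(b.0)\{c,d})\{a} + a.X :: -a-> q0, -b-> q1
  q1 = (c.(b.0)\{c,d})\{a} :: -c-> q2
  q2 = (b.0)\{c,d}\{a} :: -b-> q3
  q3 = 0\{c,d}\{a} :: (no moves)
Coarsest stable partition (strong bisimilarity classes):
  B0 = {p0}
  B1 = {p1, q1}
  B2 = {p2, q2}
  B3 = {p3, q3}
  B4 = {q0}
p0 ∈ B0, q0 ∈ B4 → different blocks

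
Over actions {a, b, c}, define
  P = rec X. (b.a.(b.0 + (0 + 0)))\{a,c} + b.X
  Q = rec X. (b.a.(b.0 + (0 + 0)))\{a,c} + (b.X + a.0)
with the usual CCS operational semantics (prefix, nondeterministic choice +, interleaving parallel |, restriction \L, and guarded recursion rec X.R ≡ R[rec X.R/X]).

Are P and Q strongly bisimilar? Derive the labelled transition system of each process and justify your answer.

P ≁ Q

P's transition system — 2 states:
  m0 = rec X. (b.a.(b.0 + (0 + 0)))\{a,c} + b.X | --b--▸ m0, --b--▸ m1
  m1 = (a.(b.0 + (0 + 0)))\{a,c} | (no moves)
Q's transition system — 3 states:
  n0 = rec X. (b.a.(b.0 + (0 + 0)))\{a,c} + (b.X + a.0) | --a--▸ n1, --b--▸ n0, --b--▸ n2
  n1 = 0 | (no moves)
  n2 = (a.(b.0 + (0 + 0)))\{a,c} | (no moves)
Partition-refinement fixed point:
  B0 = {m0}
  B1 = {m1, n1, n2}
  B2 = {n0}
m0 ∈ B0, n0 ∈ B2 → different blocks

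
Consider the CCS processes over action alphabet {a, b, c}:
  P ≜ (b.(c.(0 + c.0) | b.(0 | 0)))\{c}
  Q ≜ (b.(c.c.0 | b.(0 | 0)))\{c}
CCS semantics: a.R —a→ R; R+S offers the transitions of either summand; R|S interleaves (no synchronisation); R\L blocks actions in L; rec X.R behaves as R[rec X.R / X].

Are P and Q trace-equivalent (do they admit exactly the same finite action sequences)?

trace-equivalent

LTS(P): 3 reachable states
  s0 = (b.(c.(0 + c.0) | b.(0 | 0)))\{c} :: -b-> s1
  s1 = (c.(0 + c.0) | b.(0 | 0))\{c} :: -b-> s2
  s2 = (c.(0 + c.0) | (0 | 0))\{c} :: (no moves)
LTS(Q): 3 reachable states
  t0 = (b.(c.c.0 | b.(0 | 0)))\{c} :: -b-> t1
  t1 = (c.c.0 | b.(0 | 0))\{c} :: -b-> t2
  t2 = (c.c.0 | (0 | 0))\{c} :: (no moves)
Coarsest stable partition (strong bisimilarity classes):
  B0 = {s0, t0}
  B1 = {s1, t1}
  B2 = {s2, t2}
s0 ∈ B0, t0 ∈ B0 → same block
Bisimilar ⇒ trace-equivalent.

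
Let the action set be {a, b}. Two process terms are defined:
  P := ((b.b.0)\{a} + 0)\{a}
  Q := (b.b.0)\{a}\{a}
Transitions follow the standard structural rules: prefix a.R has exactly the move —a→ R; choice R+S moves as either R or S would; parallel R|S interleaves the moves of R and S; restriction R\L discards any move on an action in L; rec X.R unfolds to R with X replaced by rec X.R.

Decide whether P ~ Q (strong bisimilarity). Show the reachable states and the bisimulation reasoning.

LTS(P): 3 reachable states
  s0 = ((b.b.0)\{a} + 0)\{a} :: —b→ s1
  s1 = (b.0)\{a}\{a} :: —b→ s2
  s2 = 0\{a}\{a} :: stopped
LTS(Q): 3 reachable states
  t0 = (b.b.0)\{a}\{a} :: —b→ t1
  t1 = (b.0)\{a}\{a} :: —b→ t2
  t2 = 0\{a}\{a} :: stopped
Bisimilarity quotient blocks:
  B0 = {s0, t0}
  B1 = {s1, t1}
  B2 = {s2, t2}
s0 ∈ B0, t0 ∈ B0 → same block

P ~ Q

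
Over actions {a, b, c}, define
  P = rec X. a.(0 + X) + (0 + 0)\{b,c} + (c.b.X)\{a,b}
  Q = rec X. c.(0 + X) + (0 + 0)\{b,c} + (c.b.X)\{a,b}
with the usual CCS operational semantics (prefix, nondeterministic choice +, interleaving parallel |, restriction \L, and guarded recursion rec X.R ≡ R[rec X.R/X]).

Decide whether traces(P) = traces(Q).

trace-distinct — witness ⟨a⟩

LTS(P): 3 reachable states
  s0 = rec X. a.(0 + X) + (0 + 0)\{b,c} + (c.b.X)\{a,b} | ··a··> s1, ··c··> s2
  s1 = 0 + (rec X. a.(0 + X) + (0 + 0)\{b,c} + (c.b.X)\{a,b}) | ··a··> s1, ··c··> s2
  s2 = (b.(rec X. a.(0 + X) + (0 + 0)\{b,c} + (c.b.X)\{a,b}))\{a,b} | (no moves)
LTS(Q): 3 reachable states
  t0 = rec X. c.(0 + X) + (0 + 0)\{b,c} + (c.b.X)\{a,b} | ··c··> t1, ··c··> t2
  t1 = (b.(rec X. c.(0 + X) + (0 + 0)\{b,c} + (c.b.X)\{a,b}))\{a,b} | (no moves)
  t2 = 0 + (rec X. c.(0 + X) + (0 + 0)\{b,c} + (c.b.X)\{a,b}) | ··c··> t1, ··c··> t2
Trace ⟨a⟩ through P, begin at {s0}:
  [1] a ⇒ {s1}
  P completes σ.
Trace ⟨a⟩ through Q, begin at {t0}:
  [1] a ⇒ ∅  — Q cannot continue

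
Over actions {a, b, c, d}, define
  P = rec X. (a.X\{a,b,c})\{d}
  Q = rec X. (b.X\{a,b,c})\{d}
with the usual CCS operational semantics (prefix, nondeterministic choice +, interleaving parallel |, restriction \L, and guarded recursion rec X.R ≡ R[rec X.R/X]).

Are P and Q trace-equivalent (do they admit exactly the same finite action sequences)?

LTS(P): 2 reachable states
  s0 = rec X. (a.X\{a,b,c})\{d} → =a=> s1
  s1 = (rec X. (a.X\{a,b,c})\{d})\{a,b,c}\{d} → deadlocked
LTS(Q): 2 reachable states
  t0 = rec X. (b.X\{a,b,c})\{d} → =b=> t1
  t1 = (rec X. (b.X\{a,b,c})\{d})\{a,b,c}\{d} → deadlocked
Run σ = ⟨a⟩ on P: start {s0}
  [1] a ⇒ {s1}
  ✓ P
Run σ = ⟨a⟩ on Q: start {t0}
  [1] a ⇒ no successor for Q

NO — witness ⟨a⟩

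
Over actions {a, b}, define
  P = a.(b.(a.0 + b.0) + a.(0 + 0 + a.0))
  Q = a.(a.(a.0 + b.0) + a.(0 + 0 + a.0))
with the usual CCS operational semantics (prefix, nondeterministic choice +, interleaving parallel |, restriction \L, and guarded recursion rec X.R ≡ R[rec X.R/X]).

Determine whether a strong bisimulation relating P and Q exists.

Reachable graph of P (5 states):
  u0 = a.(b.(a.0 + b.0) + a.(0 + 0 + a.0)) has moves ··a··> u1
  u1 = b.(a.0 + b.0) + a.(0 + 0 + a.0) has moves ··a··> u2, ··b··> u3
  u2 = 0 + 0 + a.0 has moves ··a··> u4
  u3 = a.0 + b.0 has moves ··a··> u4, ··b··> u4
  u4 = 0 has moves ∅
Reachable graph of Q (5 states):
  v0 = a.(a.(a.0 + b.0) + a.(0 + 0 + a.0)) has moves ··a··> v1
  v1 = a.(a.0 + b.0) + a.(0 + 0 + a.0) has moves ··a··> v2, ··a··> v3
  v2 = 0 + 0 + a.0 has moves ··a··> v4
  v3 = a.0 + b.0 has moves ··a··> v4, ··b··> v4
  v4 = 0 has moves ∅
Partition-refinement fixed point:
  B0 = {u0}
  B1 = {u1}
  B2 = {u2, v2}
  B3 = {u4, v4}
  B4 = {u3, v3}
  B5 = {v0}
  B6 = {v1}
u0 ∈ B0, v0 ∈ B5 → different blocks

not bisimilar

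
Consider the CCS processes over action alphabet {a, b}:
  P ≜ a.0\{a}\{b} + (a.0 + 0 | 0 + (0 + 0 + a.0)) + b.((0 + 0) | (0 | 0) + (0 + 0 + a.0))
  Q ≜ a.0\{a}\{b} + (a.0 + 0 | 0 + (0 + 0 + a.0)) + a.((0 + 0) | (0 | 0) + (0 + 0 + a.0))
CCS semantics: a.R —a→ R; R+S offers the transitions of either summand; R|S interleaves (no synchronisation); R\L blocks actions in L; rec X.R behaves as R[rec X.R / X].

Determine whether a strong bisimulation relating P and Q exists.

not bisimilar

LTS(P): 4 reachable states
  m0 = a.0\{a}\{b} + (a.0 + 0 | 0 + (0 + 0 + a.0)) + b.((0 + 0) | (0 | 0) + (0 + 0 + a.0)) ⊢ --a--▸ m1, --a--▸ m2, --b--▸ m3
  m1 = 0 ⊢ ·
  m2 = 0\{a}\{b} ⊢ ·
  m3 = (0 + 0) | (0 | 0) + (0 + 0 + a.0) ⊢ --a--▸ m1
LTS(Q): 4 reachable states
  n0 = a.0\{a}\{b} + (a.0 + 0 | 0 + (0 + 0 + a.0)) + a.((0 + 0) | (0 | 0) + (0 + 0 + a.0)) ⊢ --a--▸ n1, --a--▸ n2, --a--▸ n3
  n1 = (0 + 0) | (0 | 0) + (0 + 0 + a.0) ⊢ --a--▸ n2
  n2 = 0 ⊢ ·
  n3 = 0\{a}\{b} ⊢ ·
Bisimilarity quotient blocks:
  B0 = {m0}
  B1 = {m1, m2, n2, n3}
  B2 = {m3, n1}
  B3 = {n0}
m0 ∈ B0, n0 ∈ B3 → different blocks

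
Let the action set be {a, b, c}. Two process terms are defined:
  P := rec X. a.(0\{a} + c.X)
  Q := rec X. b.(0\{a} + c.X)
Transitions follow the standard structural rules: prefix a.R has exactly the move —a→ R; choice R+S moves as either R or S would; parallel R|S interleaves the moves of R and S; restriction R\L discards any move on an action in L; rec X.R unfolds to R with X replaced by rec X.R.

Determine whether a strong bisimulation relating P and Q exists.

LTS(P): 2 reachable states
  m0 = rec X. a.(0\{a} + c.X) has moves =a=> m1
  m1 = 0\{a} + c.(rec X. a.(0\{a} + c.X)) has moves =c=> m0
LTS(Q): 2 reachable states
  n0 = rec X. b.(0\{a} + c.X) has moves =b=> n1
  n1 = 0\{a} + c.(rec X. b.(0\{a} + c.X)) has moves =c=> n0
Coarsest stable partition (strong bisimilarity classes):
  B0 = {m0}
  B1 = {m1}
  B2 = {n0}
  B3 = {n1}
m0 ∈ B0, n0 ∈ B2 → different blocks

not bisimilar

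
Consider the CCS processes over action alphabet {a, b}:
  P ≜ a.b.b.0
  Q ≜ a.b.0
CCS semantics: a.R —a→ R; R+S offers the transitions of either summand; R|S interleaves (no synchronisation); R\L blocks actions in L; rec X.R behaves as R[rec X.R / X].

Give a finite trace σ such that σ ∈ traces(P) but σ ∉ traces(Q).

LTS(P): 4 reachable states
  s0 = a.b.b.0 | —a→ s1
  s1 = b.b.0 | —b→ s2
  s2 = b.0 | —b→ s3
  s3 = 0 | deadlocked
LTS(Q): 3 reachable states
  t0 = a.b.0 | —a→ t1
  t1 = b.0 | —b→ t2
  t2 = 0 | deadlocked
Trace ⟨abb⟩ through P, begin at {s0}:
  step 1 (a): {s1}
  step 2 (b): {s2}
  step 3 (b): {s3}
  P completes σ.
Trace ⟨abb⟩ through Q, begin at {t0}:
  step 1 (a): {t1}
  step 2 (b): {t2}
  step 3 (b): ∅  — Q cannot continue

abb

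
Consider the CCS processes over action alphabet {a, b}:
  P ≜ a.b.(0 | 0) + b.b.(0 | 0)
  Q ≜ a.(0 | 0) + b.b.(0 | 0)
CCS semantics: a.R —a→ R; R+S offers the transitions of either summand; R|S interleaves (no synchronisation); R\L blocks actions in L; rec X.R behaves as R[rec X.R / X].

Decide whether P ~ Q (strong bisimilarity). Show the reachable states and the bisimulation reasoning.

not bisimilar

P's transition system — 3 states:
  s0 = a.b.(0 | 0) + b.b.(0 | 0) | —a→ s1, —b→ s1
  s1 = b.(0 | 0) | —b→ s2
  s2 = 0 | 0 | ∅
Q's transition system — 3 states:
  t0 = a.(0 | 0) + b.b.(0 | 0) | —a→ t1, —b→ t2
  t1 = 0 | 0 | ∅
  t2 = b.(0 | 0) | —b→ t1
Coarsest stable partition (strong bisimilarity classes):
  B0 = {s0}
  B1 = {s1, t2}
  B2 = {s2, t1}
  B3 = {t0}
s0 ∈ B0, t0 ∈ B3 → different blocks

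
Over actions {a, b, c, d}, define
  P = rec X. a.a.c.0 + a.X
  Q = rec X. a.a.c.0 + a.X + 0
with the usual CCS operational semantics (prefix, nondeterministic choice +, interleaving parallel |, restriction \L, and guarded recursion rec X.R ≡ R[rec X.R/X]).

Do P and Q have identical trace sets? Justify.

trace-equivalent

Reachable graph of P (4 states):
  s0 = rec X. a.a.c.0 + a.X has moves =a=> s0, =a=> s1
  s1 = a.c.0 has moves =a=> s2
  s2 = c.0 has moves =c=> s3
  s3 = 0 has moves stopped
Reachable graph of Q (4 states):
  t0 = rec X. a.a.c.0 + a.X + 0 has moves =a=> t0, =a=> t1
  t1 = a.c.0 has moves =a=> t2
  t2 = c.0 has moves =c=> t3
  t3 = 0 has moves stopped
Coarsest stable partition (strong bisimilarity classes):
  B0 = {s0, t0}
  B1 = {s1, t1}
  B2 = {s2, t2}
  B3 = {s3, t3}
s0 ∈ B0, t0 ∈ B0 → same block
Bisimilar ⇒ trace-equivalent.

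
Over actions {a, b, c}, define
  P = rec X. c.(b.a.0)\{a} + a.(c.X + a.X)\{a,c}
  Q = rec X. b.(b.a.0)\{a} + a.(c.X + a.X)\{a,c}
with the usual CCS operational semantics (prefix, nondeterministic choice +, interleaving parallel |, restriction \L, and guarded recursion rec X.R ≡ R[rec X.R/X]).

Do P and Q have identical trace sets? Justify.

LTS(P): 4 reachable states
  p0 = rec X. c.(b.a.0)\{a} + a.(c.X + a.X)\{a,c} ⊢ --a--▸ p1, --c--▸ p2
  p1 = (c.(rec X. c.(b.a.0)\{a} + a.(c.X + a.X)\{a,c}) + a.(rec X. c.(b.a.0)\{a} + a.(c.X + a.X)\{a,c}))\{a,c} ⊢ ∅
  p2 = (b.a.0)\{a} ⊢ --b--▸ p3
  p3 = (a.0)\{a} ⊢ ∅
LTS(Q): 4 reachable states
  q0 = rec X. b.(b.a.0)\{a} + a.(c.X + a.X)\{a,c} ⊢ --a--▸ q1, --b--▸ q2
  q1 = (c.(rec X. b.(b.a.0)\{a} + a.(c.X + a.X)\{a,c}) + a.(rec X. b.(b.a.0)\{a} + a.(c.X + a.X)\{a,c}))\{a,c} ⊢ ∅
  q2 = (b.a.0)\{a} ⊢ --b--▸ q3
  q3 = (a.0)\{a} ⊢ ∅
Executing c from P (initial set {p0}):
  [1] c ⇒ {p2}
  ✓ P
Executing c from Q (initial set {q0}):
  [1] c ⇒ ∅ (Q stuck)

traces(P) ≠ traces(Q) — witness ⟨c⟩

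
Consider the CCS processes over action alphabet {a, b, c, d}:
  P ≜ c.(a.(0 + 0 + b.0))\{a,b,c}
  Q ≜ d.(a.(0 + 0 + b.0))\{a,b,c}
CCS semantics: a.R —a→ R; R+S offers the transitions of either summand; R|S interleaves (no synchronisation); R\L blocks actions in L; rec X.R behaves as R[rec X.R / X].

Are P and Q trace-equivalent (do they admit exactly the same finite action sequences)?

NO — witness ⟨c⟩

LTS(P): 2 reachable states
  p0 = c.(a.(0 + 0 + b.0))\{a,b,c} has moves -c-> p1
  p1 = (a.(0 + 0 + b.0))\{a,b,c} has moves ∅
LTS(Q): 2 reachable states
  q0 = d.(a.(0 + 0 + b.0))\{a,b,c} has moves -d-> q1
  q1 = (a.(0 + 0 + b.0))\{a,b,c} has moves ∅
Executing c from P (initial set {p0}):
  [1] c ⇒ {p1}
  — P admits the full trace.
Executing c from Q (initial set {q0}):
  [1] c ⇒ ∅  — Q cannot continue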